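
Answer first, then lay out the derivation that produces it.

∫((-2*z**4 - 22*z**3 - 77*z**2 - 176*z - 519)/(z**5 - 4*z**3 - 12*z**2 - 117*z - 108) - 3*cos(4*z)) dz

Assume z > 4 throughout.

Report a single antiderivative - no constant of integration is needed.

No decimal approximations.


The answer is -5*log(z - 4) + 4*log(z + 1) - log(z + 3) - 3*sin(4*z)/4 - atan(z/3)/3.
Step 1. Rewrite: now ∫((-2*z**4 - 22*z**3 - 77*z**2 - 176*z - 519)/(z**5 - 4*z**3 - 12*z**2 - 117*z - 108)) dz + ∫(-3*cos(4*z)) dz.
Step 2. Evaluate the standard form: now -3*sin(4*z)/4 + ∫((-2*z**4 - 22*z**3 - 77*z**2 - 176*z - 519)/(z**5 - 4*z**3 - 12*z**2 - 117*z - 108)) dz.
Step 3. Decompose ∫((-2*z**4 - 22*z**3 - 77*z**2 - 176*z - 519)/(z**5 - 4*z**3 - 12*z**2 - 117*z - 108)) dz by partial fractions, (-2*z**4 - 22*z**3 - 77*z**2 - 176*z - 519)/(z**5 - 4*z**3 - 12*z**2 - 117*z - 108) = -1/(z**2 + 9) - 1/(z + 3) + 4/(z + 1) - 5/(z - 4): now -3*sin(4*z)/4 + ∫(-5/(z - 4)) dz + ∫(4/(z + 1)) dz + ∫(-1/(z + 3)) dz + ∫(-1/(z**2 + 9)) dz.
Step 4. Evaluate the standard form [assuming z > -3]: now -log(z + 3) - 3*sin(4*z)/4 + ∫(-5/(z - 4)) dz + ∫(4/(z + 1)) dz + ∫(-1/(z**2 + 9)) dz.
Step 5. Evaluate the standard form [assuming z > -1]: now 4*log(z + 1) - log(z + 3) - 3*sin(4*z)/4 + ∫(-5/(z - 4)) dz + ∫(-1/(z**2 + 9)) dz.
Step 6. Evaluate the standard form [assuming z > 4]: now -5*log(z - 4) + 4*log(z + 1) - log(z + 3) - 3*sin(4*z)/4 + ∫(-1/(z**2 + 9)) dz.
Step 7. Evaluate the standard form: now -5*log(z - 4) + 4*log(z + 1) - log(z + 3) - 3*sin(4*z)/4 - atan(z/3)/3.
Answer: -5*log(z - 4) + 4*log(z + 1) - log(z + 3) - 3*sin(4*z)/4 - atan(z/3)/3.


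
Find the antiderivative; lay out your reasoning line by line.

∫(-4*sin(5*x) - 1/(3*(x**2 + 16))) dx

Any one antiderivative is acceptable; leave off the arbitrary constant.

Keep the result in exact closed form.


Step 1. Rewrite: now ∫(-1/(3*(x**2 + 16))) dx + ∫(-4*sin(5*x)) dx.
Step 2. Evaluate the standard form: now 4*cos(5*x)/5 + ∫(-1/(3*(x**2 + 16))) dx.
Step 3. Evaluate the standard form: now 4*cos(5*x)/5 - atan(x/4)/12.
Answer: 4*cos(5*x)/5 - atan(x/4)/12.


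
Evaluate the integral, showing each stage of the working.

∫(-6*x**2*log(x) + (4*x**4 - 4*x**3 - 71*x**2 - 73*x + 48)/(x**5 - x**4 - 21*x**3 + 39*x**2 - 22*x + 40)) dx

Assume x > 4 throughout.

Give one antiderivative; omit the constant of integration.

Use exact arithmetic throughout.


Step 1. Rewrite: now ∫(-6*x**2*log(x)) dx + ∫((4*x**4 - 4*x**3 - 71*x**2 - 73*x + 48)/(x**5 - x**4 - 21*x**3 + 39*x**2 - 22*x + 40)) dx.
Step 2. Integrate ∫(-6*x**2*log(x)) dx by parts with u = log(x), dv = (-6*x**2) dx, so v = -2*x**3 [assuming x > 0]: now -2*x**3*log(x) + ∫(2*x**2) dx + ∫((4*x**4 - 4*x**3 - 71*x**2 - 73*x + 48)/(x**5 - x**4 - 21*x**3 + 39*x**2 - 22*x + 40)) dx.
Step 3. Evaluate the standard form: now -2*x**3*log(x) + 2*x**3/3 + ∫((4*x**4 - 4*x**3 - 71*x**2 - 73*x + 48)/(x**5 - x**4 - 21*x**3 + 39*x**2 - 22*x + 40)) dx.
Step 4. Decompose ∫((4*x**4 - 4*x**3 - 71*x**2 - 73*x + 48)/(x**5 - x**4 - 21*x**3 + 39*x**2 - 22*x + 40)) dx by partial fractions, (4*x**4 - 4*x**3 - 71*x**2 - 73*x + 48)/(x**5 - x**4 - 21*x**3 + 39*x**2 - 22*x + 40) = 3/(x**2 + 1) + 1/(x + 5) + 5/(x - 2) - 2/(x - 4): now -2*x**3*log(x) + 2*x**3/3 + ∫(-2/(x - 4)) dx + ∫(5/(x - 2)) dx + ∫(1/(x + 5)) dx + ∫(3/(x**2 + 1)) dx.
Step 5. Evaluate the standard form [assuming x > -5]: now -2*x**3*log(x) + 2*x**3/3 + log(x + 5) + ∫(-2/(x - 4)) dx + ∫(5/(x - 2)) dx + ∫(3/(x**2 + 1)) dx.
Step 6. Evaluate the standard form [assuming x > 4]: now -2*x**3*log(x) + 2*x**3/3 - 2*log(x - 4) + log(x + 5) + ∫(5/(x - 2)) dx + ∫(3/(x**2 + 1)) dx.
Step 7. Evaluate the standard form [assuming x > 2]: now -2*x**3*log(x) + 2*x**3/3 - 2*log(x - 4) + 5*log(x - 2) + log(x + 5) + ∫(3/(x**2 + 1)) dx.
Step 8. Evaluate the standard form: now -2*x**3*log(x) + 2*x**3/3 - 2*log(x - 4) + 5*log(x - 2) + log(x + 5) + 3*atan(x).
Answer: -2*x**3*log(x) + 2*x**3/3 - 2*log(x - 4) + 5*log(x - 2) + log(x + 5) + 3*atan(x).


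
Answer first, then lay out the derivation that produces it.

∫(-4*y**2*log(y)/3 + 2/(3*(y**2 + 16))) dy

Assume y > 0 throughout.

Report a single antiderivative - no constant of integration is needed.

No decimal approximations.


The answer is -4*y**3*log(y)/9 + 4*y**3/27 + atan(y/4)/6.
Step 1. Rewrite: now ∫(-4*y**2*log(y)/3) dy + ∫(2/(3*(y**2 + 16))) dy.
Step 2. Integrate ∫(-4*y**2*log(y)/3) dy by parts with u = log(y), dv = (-4*y**2/3) dy, so v = -4*y**3/9 [assuming y > 0]: now -4*y**3*log(y)/9 + ∫(4*y**2/9) dy + ∫(2/(3*(y**2 + 16))) dy.
Step 3. Evaluate the standard form: now -4*y**3*log(y)/9 + 4*y**3/27 + ∫(2/(3*(y**2 + 16))) dy.
Step 4. Evaluate the standard form: now -4*y**3*log(y)/9 + 4*y**3/27 + atan(y/4)/6.
Answer: -4*y**3*log(y)/9 + 4*y**3/27 + atan(y/4)/6.


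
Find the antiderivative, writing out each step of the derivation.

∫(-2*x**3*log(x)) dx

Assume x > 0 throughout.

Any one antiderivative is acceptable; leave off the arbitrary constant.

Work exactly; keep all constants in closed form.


Step 1. Integrate ∫(-2*x**3*log(x)) dx by parts with u = log(x), dv = (-2*x**3) dx, so v = -x**4/2 [assuming x > 0]: now -x**4*log(x)/2 + ∫(x**3/2) dx.
Step 2. Evaluate the standard form: now -x**4*log(x)/2 + x**4/8.
Answer: -x**4*log(x)/2 + x**4/8.


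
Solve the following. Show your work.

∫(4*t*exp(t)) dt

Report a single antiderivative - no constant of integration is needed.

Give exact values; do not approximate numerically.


Step 1. Integrate ∫(4*t*exp(t)) dt by parts with u = t, dv = (4*exp(t)) dt, so v = 4*exp(t): now 4*t*exp(t) + ∫(-4*exp(t)) dt.
Step 2. Evaluate the standard form: now 4*t*exp(t) - 4*exp(t).
Answer: 4*t*exp(t) - 4*exp(t).


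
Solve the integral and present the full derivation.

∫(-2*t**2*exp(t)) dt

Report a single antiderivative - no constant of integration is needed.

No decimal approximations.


Step 1. Integrate ∫(-2*t**2*exp(t)) dt by parts with u = t**2, dv = (-2*exp(t)) dt, so v = -2*exp(t): now -2*t**2*exp(t) + ∫(4*t*exp(t)) dt.
Step 2. Integrate ∫(4*t*exp(t)) dt by parts with u = t, dv = (4*exp(t)) dt, so v = 4*exp(t): now -2*t**2*exp(t) + 4*t*exp(t) + ∫(-4*exp(t)) dt.
Step 3. Evaluate the standard form: now -2*t**2*exp(t) + 4*t*exp(t) - 4*exp(t).
Answer: -2*t**2*exp(t) + 4*t*exp(t) - 4*exp(t).


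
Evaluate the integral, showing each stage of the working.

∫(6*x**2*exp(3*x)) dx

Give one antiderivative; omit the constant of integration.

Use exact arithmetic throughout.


Step 1. Integrate ∫(6*x**2*exp(3*x)) dx by parts with u = x**2, dv = (6*exp(3*x)) dx, so v = 2*exp(3*x): now 2*x**2*exp(3*x) + ∫(-4*x*exp(3*x)) dx.
Step 2. Integrate ∫(-4*x*exp(3*x)) dx by parts with u = x, dv = (-4*exp(3*x)) dx, so v = -4*exp(3*x)/3: now 2*x**2*exp(3*x) - 4*x*exp(3*x)/3 + ∫(4*exp(3*x)/3) dx.
Step 3. Evaluate the standard form: now 2*x**2*exp(3*x) - 4*x*exp(3*x)/3 + 4*exp(3*x)/9.
Answer: 2*x**2*exp(3*x) - 4*x*exp(3*x)/3 + 4*exp(3*x)/9.


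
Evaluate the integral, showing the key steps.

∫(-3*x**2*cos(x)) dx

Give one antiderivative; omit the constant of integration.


Step 1. Integrate ∫(-3*x**2*cos(x)) dx by parts with u = x**2, dv = (-3*cos(x)) dx, so v = -3*sin(x): now -3*x**2*sin(x) + ∫(6*x*sin(x)) dx.
Step 2. Integrate ∫(6*x*sin(x)) dx by parts with u = x, dv = (6*sin(x)) dx, so v = -6*cos(x): now -3*x**2*sin(x) - 6*x*cos(x) + ∫(6*cos(x)) dx.
Step 3. Evaluate the standard form: now -3*x**2*sin(x) - 6*x*cos(x) + 6*sin(x).
Answer: -3*x**2*sin(x) - 6*x*cos(x) + 6*sin(x).


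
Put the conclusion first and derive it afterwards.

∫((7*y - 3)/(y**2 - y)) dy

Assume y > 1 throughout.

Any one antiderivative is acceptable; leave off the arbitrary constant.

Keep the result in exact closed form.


The answer is 3*log(y) + 4*log(y - 1).
Step 1. Decompose ∫((7*y - 3)/(y**2 - y)) dy by partial fractions, (7*y - 3)/(y**2 - y) = 4/(y - 1) + 3/y: now ∫(3/y) dy + ∫(4/(y - 1)) dy.
Step 2. Evaluate the standard form [assuming y > 0]: now 3*log(y) + ∫(4/(y - 1)) dy.
Step 3. Evaluate the standard form [assuming y > 1]: now 3*log(y) + 4*log(y - 1).
Answer: 3*log(y) + 4*log(y - 1).


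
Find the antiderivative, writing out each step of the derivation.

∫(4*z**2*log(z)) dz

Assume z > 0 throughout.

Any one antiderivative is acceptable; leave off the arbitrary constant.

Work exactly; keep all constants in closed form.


Step 1. Integrate ∫(4*z**2*log(z)) dz by parts with u = log(z), dv = (4*z**2) dz, so v = 4*z**3/3 [assuming z > 0]: now 4*z**3*log(z)/3 + ∫(-4*z**2/3) dz.
Step 2. Evaluate the standard form: now 4*z**3*log(z)/3 - 4*z**3/9.
Answer: 4*z**3*log(z)/3 - 4*z**3/9.


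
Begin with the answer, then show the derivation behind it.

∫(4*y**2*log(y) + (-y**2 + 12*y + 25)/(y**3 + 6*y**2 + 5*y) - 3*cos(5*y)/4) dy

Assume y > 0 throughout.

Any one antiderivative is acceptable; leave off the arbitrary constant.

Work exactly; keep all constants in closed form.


The answer is 4*y**3*log(y)/3 - 4*y**3/9 + 5*log(y) - 3*log(y + 1) - 3*log(y + 5) - 3*sin(5*y)/20.
Step 1. Rewrite: now ∫(4*y**2*log(y)) dy + ∫((-y**2 + 12*y + 25)/(y**3 + 6*y**2 + 5*y)) dy + ∫(-3*cos(5*y)/4) dy.
Step 2. Integrate ∫(4*y**2*log(y)) dy by parts with u = log(y), dv = (4*y**2) dy, so v = 4*y**3/3 [assuming y > 0]: now 4*y**3*log(y)/3 + ∫(-4*y**2/3) dy + ∫((-y**2 + 12*y + 25)/(y**3 + 6*y**2 + 5*y)) dy + ∫(-3*cos(5*y)/4) dy.
Step 3. Evaluate the standard form: now 4*y**3*log(y)/3 - 4*y**3/9 + ∫((-y**2 + 12*y + 25)/(y**3 + 6*y**2 + 5*y)) dy + ∫(-3*cos(5*y)/4) dy.
Step 4. Decompose ∫((-y**2 + 12*y + 25)/(y**3 + 6*y**2 + 5*y)) dy by partial fractions, (-y**2 + 12*y + 25)/(y**3 + 6*y**2 + 5*y) = -3/(y + 5) - 3/(y + 1) + 5/y: now 4*y**3*log(y)/3 - 4*y**3/9 + ∫(5/y) dy + ∫(-3/(y + 1)) dy + ∫(-3/(y + 5)) dy + ∫(-3*cos(5*y)/4) dy.
Step 5. Evaluate the standard form [assuming y > 0]: now 4*y**3*log(y)/3 - 4*y**3/9 + 5*log(y) + ∫(-3/(y + 1)) dy + ∫(-3/(y + 5)) dy + ∫(-3*cos(5*y)/4) dy.
Step 6. Evaluate the standard form [assuming y > -1]: now 4*y**3*log(y)/3 - 4*y**3/9 + 5*log(y) - 3*log(y + 1) + ∫(-3/(y + 5)) dy + ∫(-3*cos(5*y)/4) dy.
Step 7. Evaluate the standard form [assuming y > -5]: now 4*y**3*log(y)/3 - 4*y**3/9 + 5*log(y) - 3*log(y + 1) - 3*log(y + 5) + ∫(-3*cos(5*y)/4) dy.
Step 8. Evaluate the standard form: now 4*y**3*log(y)/3 - 4*y**3/9 + 5*log(y) - 3*log(y + 1) - 3*log(y + 5) - 3*sin(5*y)/20.
Answer: 4*y**3*log(y)/3 - 4*y**3/9 + 5*log(y) - 3*log(y + 1) - 3*log(y + 5) - 3*sin(5*y)/20.


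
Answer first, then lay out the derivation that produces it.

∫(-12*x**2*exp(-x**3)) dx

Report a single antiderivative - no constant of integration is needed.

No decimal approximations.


The answer is 4*exp(-x**3).
Step 1. Substitute u = x**3, turning ∫(-12*x**2*exp(-x**3)) dx into ∫(-4*exp(-u)) du: now ∫(-4*exp(-u)) du.
Step 2. Evaluate the standard form: now 4*exp(-u).
Step 3. Substitute back u = x**3: now 4*exp(-x**3).
Answer: 4*exp(-x**3).


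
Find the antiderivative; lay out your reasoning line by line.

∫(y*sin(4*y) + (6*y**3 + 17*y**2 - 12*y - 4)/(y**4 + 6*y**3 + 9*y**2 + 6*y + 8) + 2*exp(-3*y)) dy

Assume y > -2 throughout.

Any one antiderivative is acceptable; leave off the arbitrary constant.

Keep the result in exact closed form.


Step 1. Rewrite: now ∫(y*sin(4*y)) dy + ∫((6*y**3 + 17*y**2 - 12*y - 4)/(y**4 + 6*y**3 + 9*y**2 + 6*y + 8)) dy + ∫(2*exp(-3*y)) dy.
Step 2. Decompose ∫((6*y**3 + 17*y**2 - 12*y - 4)/(y**4 + 6*y**3 + 9*y**2 + 6*y + 8)) dy by partial fractions, (6*y**3 + 17*y**2 - 12*y - 4)/(y**4 + 6*y**3 + 9*y**2 + 6*y + 8) = -3/(y**2 + 1) + 2/(y + 4) + 4/(y + 2): now ∫(y*sin(4*y)) dy + ∫(4/(y + 2)) dy + ∫(2/(y + 4)) dy + ∫(-3/(y**2 + 1)) dy + ∫(2*exp(-3*y)) dy.
Step 3. Evaluate the standard form [assuming y > -2]: now 4*log(y + 2) + ∫(y*sin(4*y)) dy + ∫(2/(y + 4)) dy + ∫(-3/(y**2 + 1)) dy + ∫(2*exp(-3*y)) dy.
Step 4. Evaluate the standard form [assuming y > -4]: now 4*log(y + 2) + 2*log(y + 4) + ∫(y*sin(4*y)) dy + ∫(-3/(y**2 + 1)) dy + ∫(2*exp(-3*y)) dy.
Step 5. Evaluate the standard form: now 4*log(y + 2) + 2*log(y + 4) - 3*atan(y) + ∫(y*sin(4*y)) dy + ∫(2*exp(-3*y)) dy.
Step 6. Evaluate the standard form: now 4*log(y + 2) + 2*log(y + 4) - 3*atan(y) + ∫(y*sin(4*y)) dy - 2*exp(-3*y)/3.
Step 7. Integrate ∫(y*sin(4*y)) dy by parts with u = y, dv = (sin(4*y)) dy, so v = -cos(4*y)/4: now -y*cos(4*y)/4 + 4*log(y + 2) + 2*log(y + 4) - 3*atan(y) + ∫(cos(4*y)/4) dy - 2*exp(-3*y)/3.
Step 8. Evaluate the standard form: now -y*cos(4*y)/4 + 4*log(y + 2) + 2*log(y + 4) + sin(4*y)/16 - 3*atan(y) - 2*exp(-3*y)/3.
Answer: -y*cos(4*y)/4 + 4*log(y + 2) + 2*log(y + 4) + sin(4*y)/16 - 3*atan(y) - 2*exp(-3*y)/3.


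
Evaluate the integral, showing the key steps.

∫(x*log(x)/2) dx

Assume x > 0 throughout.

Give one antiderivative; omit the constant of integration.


Step 1. Integrate ∫(x*log(x)/2) dx by parts with u = log(x), dv = (x/2) dx, so v = x**2/4 [assuming x > 0]: now x**2*log(x)/4 + ∫(-x/4) dx.
Step 2. Evaluate the standard form: now x**2*log(x)/4 - x**2/8.
Answer: x**2*log(x)/4 - x**2/8.


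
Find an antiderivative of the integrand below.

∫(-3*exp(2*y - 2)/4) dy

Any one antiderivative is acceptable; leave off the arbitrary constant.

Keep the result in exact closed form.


Answer: -3*exp(2*y - 2)/8.


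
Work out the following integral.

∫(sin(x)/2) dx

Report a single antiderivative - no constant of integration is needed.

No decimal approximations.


Answer: -cos(x)/2.


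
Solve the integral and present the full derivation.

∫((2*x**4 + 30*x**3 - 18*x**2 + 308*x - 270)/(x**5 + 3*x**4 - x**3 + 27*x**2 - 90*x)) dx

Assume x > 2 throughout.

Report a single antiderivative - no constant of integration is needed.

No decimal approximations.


Step 1. Decompose ∫((2*x**4 + 30*x**3 - 18*x**2 + 308*x - 270)/(x**5 + 3*x**4 - x**3 + 27*x**2 - 90*x)) dx by partial fractions, (2*x**4 + 30*x**3 - 18*x**2 + 308*x - 270)/(x**5 + 3*x**4 - x**3 + 27*x**2 - 90*x) = -2/(x**2 + 9) - 4/(x + 5) + 3/(x - 2) + 3/x: now ∫(3/x) dx + ∫(3/(x - 2)) dx + ∫(-4/(x + 5)) dx + ∫(-2/(x**2 + 9)) dx.
Step 2. Evaluate the standard form [assuming x > -5]: now -4*log(x + 5) + ∫(3/x) dx + ∫(3/(x - 2)) dx + ∫(-2/(x**2 + 9)) dx.
Step 3. Evaluate the standard form [assuming x > 0]: now 3*log(x) - 4*log(x + 5) + ∫(3/(x - 2)) dx + ∫(-2/(x**2 + 9)) dx.
Step 4. Evaluate the standard form [assuming x > 2]: now 3*log(x) + 3*log(x - 2) - 4*log(x + 5) + ∫(-2/(x**2 + 9)) dx.
Step 5. Evaluate the standard form: now 3*log(x) + 3*log(x - 2) - 4*log(x + 5) - 2*atan(x/3)/3.
Answer: 3*log(x) + 3*log(x - 2) - 4*log(x + 5) - 2*atan(x/3)/3.


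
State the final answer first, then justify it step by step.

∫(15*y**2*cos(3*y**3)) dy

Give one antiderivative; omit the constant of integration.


The answer is 5*sin(3*y**3)/3.
Step 1. Substitute u = y**3, turning ∫(15*y**2*cos(3*y**3)) dy into ∫(5*cos(3*u)) du: now ∫(5*cos(3*u)) du.
Step 2. Evaluate the standard form: now 5*sin(3*u)/3.
Step 3. Substitute back u = y**3: now 5*sin(3*y**3)/3.
Answer: 5*sin(3*y**3)/3.


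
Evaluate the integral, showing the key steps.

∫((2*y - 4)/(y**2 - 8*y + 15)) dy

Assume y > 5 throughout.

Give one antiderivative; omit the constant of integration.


Step 1. Decompose ∫((2*y - 4)/(y**2 - 8*y + 15)) dy by partial fractions, (2*y - 4)/(y**2 - 8*y + 15) = -1/(y - 3) + 3/(y - 5): now ∫(3/(y - 5)) dy + ∫(-1/(y - 3)) dy.
Step 2. Evaluate the standard form [assuming y > 5]: now 3*log(y - 5) + ∫(-1/(y - 3)) dy.
Step 3. Evaluate the standard form [assuming y > 3]: now 3*log(y - 5) - log(y - 3).
Answer: 3*log(y - 5) - log(y - 3).


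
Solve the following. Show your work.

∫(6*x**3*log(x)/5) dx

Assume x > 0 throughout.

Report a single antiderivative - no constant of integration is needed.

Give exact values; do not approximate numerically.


Step 1. Integrate ∫(6*x**3*log(x)/5) dx by parts with u = log(x), dv = (6*x**3/5) dx, so v = 3*x**4/10 [assuming x > 0]: now 3*x**4*log(x)/10 + ∫(-3*x**3/10) dx.
Step 2. Evaluate the standard form: now 3*x**4*log(x)/10 - 3*x**4/40.
Answer: 3*x**4*log(x)/10 - 3*x**4/40.


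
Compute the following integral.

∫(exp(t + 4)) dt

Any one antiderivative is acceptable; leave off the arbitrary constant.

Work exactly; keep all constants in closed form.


Answer: exp(t + 4).


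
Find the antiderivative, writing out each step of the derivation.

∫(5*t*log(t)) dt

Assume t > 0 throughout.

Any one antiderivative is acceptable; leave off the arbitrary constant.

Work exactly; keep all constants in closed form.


Step 1. Integrate ∫(5*t*log(t)) dt by parts with u = log(t), dv = (5*t) dt, so v = 5*t**2/2 [assuming t > 0]: now 5*t**2*log(t)/2 + ∫(-5*t/2) dt.
Step 2. Evaluate the standard form: now 5*t**2*log(t)/2 - 5*t**2/4.
Answer: 5*t**2*log(t)/2 - 5*t**2/4.


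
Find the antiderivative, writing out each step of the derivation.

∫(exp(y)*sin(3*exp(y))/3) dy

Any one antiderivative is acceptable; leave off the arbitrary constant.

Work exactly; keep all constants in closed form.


Step 1. Substitute u = exp(y), turning ∫(exp(y)*sin(3*exp(y))/3) dy into ∫(sin(3*u)/3) du: now ∫(sin(3*u)/3) du.
Step 2. Evaluate the standard form: now -cos(3*u)/9.
Step 3. Substitute back u = exp(y): now -cos(3*exp(y))/9.
Answer: -cos(3*exp(y))/9.


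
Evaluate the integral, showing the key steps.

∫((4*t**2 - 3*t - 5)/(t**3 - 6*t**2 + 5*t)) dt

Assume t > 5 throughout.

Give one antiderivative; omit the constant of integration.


Step 1. Decompose ∫((4*t**2 - 3*t - 5)/(t**3 - 6*t**2 + 5*t)) dt by partial fractions, (4*t**2 - 3*t - 5)/(t**3 - 6*t**2 + 5*t) = 1/(t - 1) + 4/(t - 5) - 1/t: now ∫(-1/t) dt + ∫(4/(t - 5)) dt + ∫(1/(t - 1)) dt.
Step 2. Evaluate the standard form [assuming t > 0]: now -log(t) + ∫(4/(t - 5)) dt + ∫(1/(t - 1)) dt.
Step 3. Evaluate the standard form [assuming t > 1]: now -log(t) + log(t - 1) + ∫(4/(t - 5)) dt.
Step 4. Evaluate the standard form [assuming t > 5]: now -log(t) + 4*log(t - 5) + log(t - 1).
Answer: -log(t) + 4*log(t - 5) + log(t - 1).


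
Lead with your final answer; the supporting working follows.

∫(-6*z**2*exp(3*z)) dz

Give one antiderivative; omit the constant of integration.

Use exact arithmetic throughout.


The answer is -2*z**2*exp(3*z) + 4*z*exp(3*z)/3 - 4*exp(3*z)/9.
Step 1. Integrate ∫(-6*z**2*exp(3*z)) dz by parts with u = z**2, dv = (-6*exp(3*z)) dz, so v = -2*exp(3*z): now -2*z**2*exp(3*z) + ∫(4*z*exp(3*z)) dz.
Step 2. Integrate ∫(4*z*exp(3*z)) dz by parts with u = z, dv = (4*exp(3*z)) dz, so v = 4*exp(3*z)/3: now -2*z**2*exp(3*z) + 4*z*exp(3*z)/3 + ∫(-4*exp(3*z)/3) dz.
Step 3. Evaluate the standard form: now -2*z**2*exp(3*z) + 4*z*exp(3*z)/3 - 4*exp(3*z)/9.
Answer: -2*z**2*exp(3*z) + 4*z*exp(3*z)/3 - 4*exp(3*z)/9.


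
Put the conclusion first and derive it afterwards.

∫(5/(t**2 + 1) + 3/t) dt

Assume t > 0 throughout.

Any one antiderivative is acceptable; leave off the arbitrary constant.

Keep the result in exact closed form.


The answer is 3*log(t) + 5*atan(t).
Step 1. Rewrite: now ∫(3/t) dt + ∫(5/(t**2 + 1)) dt.
Step 2. Evaluate the standard form [assuming t > 0]: now 3*log(t) + ∫(5/(t**2 + 1)) dt.
Step 3. Evaluate the standard form: now 3*log(t) + 5*atan(t).
Answer: 3*log(t) + 5*atan(t).


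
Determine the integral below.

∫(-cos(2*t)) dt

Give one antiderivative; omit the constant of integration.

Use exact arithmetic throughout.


Answer: -sin(2*t)/2.


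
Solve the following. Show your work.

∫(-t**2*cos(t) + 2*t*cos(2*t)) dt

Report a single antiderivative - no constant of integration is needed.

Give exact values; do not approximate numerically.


Step 1. Rewrite: now ∫(2*t*cos(2*t)) dt + ∫(-t**2*cos(t)) dt.
Step 2. Integrate ∫(2*t*cos(2*t)) dt by parts with u = t, dv = (2*cos(2*t)) dt, so v = sin(2*t): now t*sin(2*t) + ∫(-t**2*cos(t)) dt + ∫(-sin(2*t)) dt.
Step 3. Evaluate the standard form: now t*sin(2*t) + cos(2*t)/2 + ∫(-t**2*cos(t)) dt.
Step 4. Integrate ∫(-t**2*cos(t)) dt by parts with u = t**2, dv = (-cos(t)) dt, so v = -sin(t): now -t**2*sin(t) + t*sin(2*t) + cos(2*t)/2 + ∫(2*t*sin(t)) dt.
Step 5. Integrate ∫(2*t*sin(t)) dt by parts with u = t, dv = (2*sin(t)) dt, so v = -2*cos(t): now -t**2*sin(t) + t*sin(2*t) - 2*t*cos(t) + cos(2*t)/2 + ∫(2*cos(t)) dt.
Step 6. Evaluate the standard form: now -t**2*sin(t) + t*sin(2*t) - 2*t*cos(t) + 2*sin(t) + cos(2*t)/2.
Answer: -t**2*sin(t) + t*sin(2*t) - 2*t*cos(t) + 2*sin(t) + cos(2*t)/2.


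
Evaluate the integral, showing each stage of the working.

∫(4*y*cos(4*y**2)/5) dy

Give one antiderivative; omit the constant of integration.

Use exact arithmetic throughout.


Step 1. Substitute u = y**2, turning ∫(4*y*cos(4*y**2)/5) dy into ∫(2*cos(4*u)/5) du: now ∫(2*cos(4*u)/5) du.
Step 2. Evaluate the standard form: now sin(4*u)/10.
Step 3. Substitute back u = y**2: now sin(4*y**2)/10.
Answer: sin(4*y**2)/10.


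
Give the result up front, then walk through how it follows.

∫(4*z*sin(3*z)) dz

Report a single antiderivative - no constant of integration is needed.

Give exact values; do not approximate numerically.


The answer is -4*z*cos(3*z)/3 + 4*sin(3*z)/9.
Step 1. Integrate ∫(4*z*sin(3*z)) dz by parts with u = z, dv = (4*sin(3*z)) dz, so v = -4*cos(3*z)/3: now -4*z*cos(3*z)/3 + ∫(4*cos(3*z)/3) dz.
Step 2. Evaluate the standard form: now -4*z*cos(3*z)/3 + 4*sin(3*z)/9.
Answer: -4*z*cos(3*z)/3 + 4*sin(3*z)/9.


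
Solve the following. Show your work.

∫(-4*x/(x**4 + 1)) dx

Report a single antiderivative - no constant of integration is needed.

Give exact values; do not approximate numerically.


Step 1. Substitute u = x**2, turning ∫(-4*x/(x**4 + 1)) dx into ∫(-2/(u**2 + 1)) du: now ∫(-2/(u**2 + 1)) du.
Step 2. Evaluate the standard form: now -2*atan(u).
Step 3. Substitute back u = x**2: now -2*atan(x**2).
Answer: -2*atan(x**2).


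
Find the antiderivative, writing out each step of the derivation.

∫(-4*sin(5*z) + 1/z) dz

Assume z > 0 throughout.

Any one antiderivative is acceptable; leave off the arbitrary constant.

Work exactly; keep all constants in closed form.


Step 1. Rewrite: now ∫(1/z) dz + ∫(-4*sin(5*z)) dz.
Step 2. Evaluate the standard form [assuming z > 0]: now log(z) + ∫(-4*sin(5*z)) dz.
Step 3. Evaluate the standard form: now log(z) + 4*cos(5*z)/5.
Answer: log(z) + 4*cos(5*z)/5.


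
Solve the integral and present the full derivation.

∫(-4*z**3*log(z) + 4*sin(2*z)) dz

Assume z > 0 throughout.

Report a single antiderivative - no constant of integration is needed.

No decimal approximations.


Step 1. Rewrite: now ∫(-4*z**3*log(z)) dz + ∫(4*sin(2*z)) dz.
Step 2. Evaluate the standard form: now -2*cos(2*z) + ∫(-4*z**3*log(z)) dz.
Step 3. Integrate ∫(-4*z**3*log(z)) dz by parts with u = log(z), dv = (-4*z**3) dz, so v = -z**4 [assuming z > 0]: now -z**4*log(z) - 2*cos(2*z) + ∫(z**3) dz.
Step 4. Evaluate the standard form: now -z**4*log(z) + z**4/4 - 2*cos(2*z).
Answer: -z**4*log(z) + z**4/4 - 2*cos(2*z).


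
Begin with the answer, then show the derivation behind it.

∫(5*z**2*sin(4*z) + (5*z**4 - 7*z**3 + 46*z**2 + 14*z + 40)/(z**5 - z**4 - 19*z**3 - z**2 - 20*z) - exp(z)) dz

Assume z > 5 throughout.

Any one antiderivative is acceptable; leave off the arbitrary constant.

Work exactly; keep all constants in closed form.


The answer is -5*z**2*cos(4*z)/4 + 5*z*sin(4*z)/8 - exp(z) - 2*log(z) + 3*log(z - 5) + 4*log(z + 4) + 5*cos(4*z)/32 - atan(z).
Step 1. Rewrite: now ∫(5*z**2*sin(4*z)) dz + ∫((5*z**4 - 7*z**3 + 46*z**2 + 14*z + 40)/(z**5 - z**4 - 19*z**3 - z**2 - 20*z)) dz + ∫(-exp(z)) dz.
Step 2. Decompose ∫((5*z**4 - 7*z**3 + 46*z**2 + 14*z + 40)/(z**5 - z**4 - 19*z**3 - z**2 - 20*z)) dz by partial fractions, (5*z**4 - 7*z**3 + 46*z**2 + 14*z + 40)/(z**5 - z**4 - 19*z**3 - z**2 - 20*z) = -1/(z**2 + 1) + 4/(z + 4) + 3/(z - 5) - 2/z: now ∫(-2/z) dz + ∫(5*z**2*sin(4*z)) dz + ∫(3/(z - 5)) dz + ∫(4/(z + 4)) dz + ∫(-1/(z**2 + 1)) dz + ∫(-exp(z)) dz.
Step 3. Evaluate the standard form [assuming z > 5]: now 3*log(z - 5) + ∫(-2/z) dz + ∫(5*z**2*sin(4*z)) dz + ∫(4/(z + 4)) dz + ∫(-1/(z**2 + 1)) dz + ∫(-exp(z)) dz.
Step 4. Evaluate the standard form [assuming z > -4]: now 3*log(z - 5) + 4*log(z + 4) + ∫(-2/z) dz + ∫(5*z**2*sin(4*z)) dz + ∫(-1/(z**2 + 1)) dz + ∫(-exp(z)) dz.
Step 5. Evaluate the standard form [assuming z > 0]: now -2*log(z) + 3*log(z - 5) + 4*log(z + 4) + ∫(5*z**2*sin(4*z)) dz + ∫(-1/(z**2 + 1)) dz + ∫(-exp(z)) dz.
Step 6. Evaluate the standard form: now -2*log(z) + 3*log(z - 5) + 4*log(z + 4) - atan(z) + ∫(5*z**2*sin(4*z)) dz + ∫(-exp(z)) dz.
Step 7. Evaluate the standard form: now -exp(z) - 2*log(z) + 3*log(z - 5) + 4*log(z + 4) - atan(z) + ∫(5*z**2*sin(4*z)) dz.
Step 8. Integrate ∫(5*z**2*sin(4*z)) dz by parts with u = z**2, dv = (5*sin(4*z)) dz, so v = -5*cos(4*z)/4: now -5*z**2*cos(4*z)/4 - exp(z) - 2*log(z) + 3*log(z - 5) + 4*log(z + 4) - atan(z) + ∫(5*z*cos(4*z)/2) dz.
Step 9. Integrate ∫(5*z*cos(4*z)/2) dz by parts with u = z, dv = (5*cos(4*z)/2) dz, so v = 5*sin(4*z)/8: now -5*z**2*cos(4*z)/4 + 5*z*sin(4*z)/8 - exp(z) - 2*log(z) + 3*log(z - 5) + 4*log(z + 4) - atan(z) + ∫(-5*sin(4*z)/8) dz.
Step 10. Evaluate the standard form: now -5*z**2*cos(4*z)/4 + 5*z*sin(4*z)/8 - exp(z) - 2*log(z) + 3*log(z - 5) + 4*log(z + 4) + 5*cos(4*z)/32 - atan(z).
Answer: -5*z**2*cos(4*z)/4 + 5*z*sin(4*z)/8 - exp(z) - 2*log(z) + 3*log(z - 5) + 4*log(z + 4) + 5*cos(4*z)/32 - atan(z).


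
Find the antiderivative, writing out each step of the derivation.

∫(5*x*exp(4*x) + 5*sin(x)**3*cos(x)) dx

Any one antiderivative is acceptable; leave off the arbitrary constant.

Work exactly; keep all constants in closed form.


Step 1. Rewrite: now ∫(5*x*exp(4*x)) dx + ∫(5*sin(x)**3*cos(x)) dx.
Step 2. Integrate ∫(5*x*exp(4*x)) dx by parts with u = x, dv = (5*exp(4*x)) dx, so v = 5*exp(4*x)/4: now 5*x*exp(4*x)/4 + ∫(5*sin(x)**3*cos(x)) dx + ∫(-5*exp(4*x)/4) dx.
Step 3. Evaluate the standard form: now 5*x*exp(4*x)/4 - 5*exp(4*x)/16 + ∫(5*sin(x)**3*cos(x)) dx.
Step 4. Substitute u = sin(x), turning ∫(5*sin(x)**3*cos(x)) dx into ∫(5*u**3) du: now 5*x*exp(4*x)/4 - 5*exp(4*x)/16 + ∫(5*u**3) du.
Step 5. Evaluate the standard form: now 5*u**4/4 + 5*x*exp(4*x)/4 - 5*exp(4*x)/16.
Step 6. Substitute back u = sin(x): now 5*x*exp(4*x)/4 - 5*exp(4*x)/16 + 5*sin(x)**4/4.
Answer: 5*x*exp(4*x)/4 - 5*exp(4*x)/16 + 5*sin(x)**4/4.


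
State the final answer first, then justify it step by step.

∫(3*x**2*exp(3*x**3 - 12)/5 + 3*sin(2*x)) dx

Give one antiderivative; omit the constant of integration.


The answer is exp(3*x**3 - 12)/15 - 3*cos(2*x)/2.
Step 1. Rewrite: now ∫(3*x**2*exp(3*x**3 - 12)/5) dx + ∫(3*sin(2*x)) dx.
Step 2. Evaluate the standard form: now -3*cos(2*x)/2 + ∫(3*x**2*exp(3*x**3 - 12)/5) dx.
Step 3. Substitute u = x**3 - 4, turning ∫(3*x**2*exp(3*x**3 - 12)/5) dx into ∫(exp(3*u)/5) du: now -3*cos(2*x)/2 + ∫(exp(3*u)/5) du.
Step 4. Evaluate the standard form: now exp(3*u)/15 - 3*cos(2*x)/2.
Step 5. Substitute back u = x**3 - 4: now exp(3*x**3 - 12)/15 - 3*cos(2*x)/2.
Answer: exp(3*x**3 - 12)/15 - 3*cos(2*x)/2.


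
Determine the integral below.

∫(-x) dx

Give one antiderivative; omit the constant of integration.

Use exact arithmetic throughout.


Answer: -x**2/2.


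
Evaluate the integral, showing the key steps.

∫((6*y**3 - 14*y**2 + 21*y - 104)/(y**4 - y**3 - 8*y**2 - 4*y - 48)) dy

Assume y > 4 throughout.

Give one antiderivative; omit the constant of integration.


Step 1. Decompose ∫((6*y**3 - 14*y**2 + 21*y - 104)/(y**4 - y**3 - 8*y**2 - 4*y - 48)) dy by partial fractions, (6*y**3 - 14*y**2 + 21*y - 104)/(y**4 - y**3 - 8*y**2 - 4*y - 48) = 3/(y**2 + 4) + 5/(y + 3) + 1/(y - 4): now ∫(1/(y - 4)) dy + ∫(5/(y + 3)) dy + ∫(3/(y**2 + 4)) dy.
Step 2. Evaluate the standard form [assuming y > -3]: now 5*log(y + 3) + ∫(1/(y - 4)) dy + ∫(3/(y**2 + 4)) dy.
Step 3. Evaluate the standard form [assuming y > 4]: now log(y - 4) + 5*log(y + 3) + ∫(3/(y**2 + 4)) dy.
Step 4. Evaluate the standard form: now log(y - 4) + 5*log(y + 3) + 3*atan(y/2)/2.
Answer: log(y - 4) + 5*log(y + 3) + 3*atan(y/2)/2.


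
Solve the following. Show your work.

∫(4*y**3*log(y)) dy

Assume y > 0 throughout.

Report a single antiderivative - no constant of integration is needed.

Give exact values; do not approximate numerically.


Step 1. Integrate ∫(4*y**3*log(y)) dy by parts with u = log(y), dv = (4*y**3) dy, so v = y**4 [assuming y > 0]: now y**4*log(y) + ∫(-y**3) dy.
Step 2. Evaluate the standard form: now y**4*log(y) - y**4/4.
Answer: y**4*log(y) - y**4/4.


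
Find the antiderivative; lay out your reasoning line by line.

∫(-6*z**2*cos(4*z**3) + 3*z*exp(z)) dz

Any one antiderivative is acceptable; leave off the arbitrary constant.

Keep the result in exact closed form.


Step 1. Rewrite: now ∫(3*z*exp(z)) dz + ∫(-6*z**2*cos(4*z**3)) dz.
Step 2. Integrate ∫(3*z*exp(z)) dz by parts with u = z, dv = (3*exp(z)) dz, so v = 3*exp(z): now 3*z*exp(z) + ∫(-6*z**2*cos(4*z**3)) dz + ∫(-3*exp(z)) dz.
Step 3. Evaluate the standard form: now 3*z*exp(z) - 3*exp(z) + ∫(-6*z**2*cos(4*z**3)) dz.
Step 4. Substitute u = z**3, turning ∫(-6*z**2*cos(4*z**3)) dz into ∫(-2*cos(4*u)) du: now 3*z*exp(z) - 3*exp(z) + ∫(-2*cos(4*u)) du.
Step 5. Evaluate the standard form: now 3*z*exp(z) - 3*exp(z) - sin(4*u)/2.
Step 6. Substitute back u = z**3: now 3*z*exp(z) - 3*exp(z) - sin(4*z**3)/2.
Answer: 3*z*exp(z) - 3*exp(z) - sin(4*z**3)/2.


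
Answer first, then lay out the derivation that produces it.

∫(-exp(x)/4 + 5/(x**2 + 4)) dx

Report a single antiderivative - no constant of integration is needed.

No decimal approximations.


The answer is -exp(x)/4 + 5*atan(x/2)/2.
Step 1. Rewrite: now ∫(5/(x**2 + 4)) dx + ∫(-exp(x)/4) dx.
Step 2. Evaluate the standard form: now 5*atan(x/2)/2 + ∫(-exp(x)/4) dx.
Step 3. Evaluate the standard form: now -exp(x)/4 + 5*atan(x/2)/2.
Answer: -exp(x)/4 + 5*atan(x/2)/2.


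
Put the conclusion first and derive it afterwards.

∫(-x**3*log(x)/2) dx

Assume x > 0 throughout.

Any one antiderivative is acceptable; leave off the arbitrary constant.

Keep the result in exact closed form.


The answer is -x**4*log(x)/8 + x**4/32.
Step 1. Integrate ∫(-x**3*log(x)/2) dx by parts with u = log(x), dv = (-x**3/2) dx, so v = -x**4/8 [assuming x > 0]: now -x**4*log(x)/8 + ∫(x**3/8) dx.
Step 2. Evaluate the standard form: now -x**4*log(x)/8 + x**4/32.
Answer: -x**4*log(x)/8 + x**4/32.


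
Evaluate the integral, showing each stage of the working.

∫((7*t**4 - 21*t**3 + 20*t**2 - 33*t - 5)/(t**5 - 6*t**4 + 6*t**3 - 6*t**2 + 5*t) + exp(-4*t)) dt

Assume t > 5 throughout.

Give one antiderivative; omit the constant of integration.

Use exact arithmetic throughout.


Step 1. Rewrite: now ∫((7*t**4 - 21*t**3 + 20*t**2 - 33*t - 5)/(t**5 - 6*t**4 + 6*t**3 - 6*t**2 + 5*t)) dt + ∫(exp(-4*t)) dt.
Step 2. Decompose ∫((7*t**4 - 21*t**3 + 20*t**2 - 33*t - 5)/(t**5 - 6*t**4 + 6*t**3 - 6*t**2 + 5*t)) dt by partial fractions, (7*t**4 - 21*t**3 + 20*t**2 - 33*t - 5)/(t**5 - 6*t**4 + 6*t**3 - 6*t**2 + 5*t) = -3/(t**2 + 1) + 4/(t - 1) + 4/(t - 5) - 1/t: now ∫(-1/t) dt + ∫(4/(t - 5)) dt + ∫(4/(t - 1)) dt + ∫(-3/(t**2 + 1)) dt + ∫(exp(-4*t)) dt.
Step 3. Evaluate the standard form [assuming t > 5]: now 4*log(t - 5) + ∫(-1/t) dt + ∫(4/(t - 1)) dt + ∫(-3/(t**2 + 1)) dt + ∫(exp(-4*t)) dt.
Step 4. Evaluate the standard form [assuming t > 0]: now -log(t) + 4*log(t - 5) + ∫(4/(t - 1)) dt + ∫(-3/(t**2 + 1)) dt + ∫(exp(-4*t)) dt.
Step 5. Evaluate the standard form [assuming t > 1]: now -log(t) + 4*log(t - 5) + 4*log(t - 1) + ∫(-3/(t**2 + 1)) dt + ∫(exp(-4*t)) dt.
Step 6. Evaluate the standard form: now -log(t) + 4*log(t - 5) + 4*log(t - 1) - 3*atan(t) + ∫(exp(-4*t)) dt.
Step 7. Evaluate the standard form: now -log(t) + 4*log(t - 5) + 4*log(t - 1) - 3*atan(t) - exp(-4*t)/4.
Answer: -log(t) + 4*log(t - 5) + 4*log(t - 1) - 3*atan(t) - exp(-4*t)/4.


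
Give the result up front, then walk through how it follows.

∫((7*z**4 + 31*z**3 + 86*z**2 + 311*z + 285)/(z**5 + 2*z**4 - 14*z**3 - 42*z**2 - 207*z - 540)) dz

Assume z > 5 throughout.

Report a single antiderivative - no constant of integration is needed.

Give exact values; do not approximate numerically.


The answer is 5*log(z - 5) + log(z + 3) + log(z + 4) - atan(z/3)/3.
Step 1. Decompose ∫((7*z**4 + 31*z**3 + 86*z**2 + 311*z + 285)/(z**5 + 2*z**4 - 14*z**3 - 42*z**2 - 207*z - 540)) dz by partial fractions, (7*z**4 + 31*z**3 + 86*z**2 + 311*z + 285)/(z**5 + 2*z**4 - 14*z**3 - 42*z**2 - 207*z - 540) = -1/(z**2 + 9) + 1/(z + 4) + 1/(z + 3) + 5/(z - 5): now ∫(5/(z - 5)) dz + ∫(1/(z + 3)) dz + ∫(1/(z + 4)) dz + ∫(-1/(z**2 + 9)) dz.
Step 2. Evaluate the standard form [assuming z > -3]: now log(z + 3) + ∫(5/(z - 5)) dz + ∫(1/(z + 4)) dz + ∫(-1/(z**2 + 9)) dz.
Step 3. Evaluate the standard form [assuming z > -4]: now log(z + 3) + log(z + 4) + ∫(5/(z - 5)) dz + ∫(-1/(z**2 + 9)) dz.
Step 4. Evaluate the standard form [assuming z > 5]: now 5*log(z - 5) + log(z + 3) + log(z + 4) + ∫(-1/(z**2 + 9)) dz.
Step 5. Evaluate the standard form: now 5*log(z - 5) + log(z + 3) + log(z + 4) - atan(z/3)/3.
Answer: 5*log(z - 5) + log(z + 3) + log(z + 4) - atan(z/3)/3.


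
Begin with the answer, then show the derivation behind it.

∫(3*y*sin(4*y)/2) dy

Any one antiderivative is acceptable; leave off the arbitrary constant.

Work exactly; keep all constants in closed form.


The answer is -3*y*cos(4*y)/8 + 3*sin(4*y)/32.
Step 1. Integrate ∫(3*y*sin(4*y)/2) dy by parts with u = y, dv = (3*sin(4*y)/2) dy, so v = -3*cos(4*y)/8: now -3*y*cos(4*y)/8 + ∫(3*cos(4*y)/8) dy.
Step 2. Evaluate the standard form: now -3*y*cos(4*y)/8 + 3*sin(4*y)/32.
Answer: -3*y*cos(4*y)/8 + 3*sin(4*y)/32.


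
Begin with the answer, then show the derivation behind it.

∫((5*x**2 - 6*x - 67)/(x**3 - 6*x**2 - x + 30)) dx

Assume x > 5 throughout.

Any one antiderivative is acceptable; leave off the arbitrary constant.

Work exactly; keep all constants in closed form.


The answer is 2*log(x - 5) + 4*log(x - 3) - log(x + 2).
Step 1. Decompose ∫((5*x**2 - 6*x - 67)/(x**3 - 6*x**2 - x + 30)) dx by partial fractions, (5*x**2 - 6*x - 67)/(x**3 - 6*x**2 - x + 30) = -1/(x + 2) + 4/(x - 3) + 2/(x - 5): now ∫(2/(x - 5)) dx + ∫(4/(x - 3)) dx + ∫(-1/(x + 2)) dx.
Step 2. Evaluate the standard form [assuming x > -2]: now -log(x + 2) + ∫(2/(x - 5)) dx + ∫(4/(x - 3)) dx.
Step 3. Evaluate the standard form [assuming x > 5]: now 2*log(x - 5) - log(x + 2) + ∫(4/(x - 3)) dx.
Step 4. Evaluate the standard form [assuming x > 3]: now 2*log(x - 5) + 4*log(x - 3) - log(x + 2).
Answer: 2*log(x - 5) + 4*log(x - 3) - log(x + 2).


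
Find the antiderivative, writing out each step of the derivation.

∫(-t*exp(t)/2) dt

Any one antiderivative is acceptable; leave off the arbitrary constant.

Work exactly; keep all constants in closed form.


Step 1. Integrate ∫(-t*exp(t)/2) dt by parts with u = t, dv = (-exp(t)/2) dt, so v = -exp(t)/2: now -t*exp(t)/2 + ∫(exp(t)/2) dt.
Step 2. Evaluate the standard form: now -t*exp(t)/2 + exp(t)/2.
Answer: -t*exp(t)/2 + exp(t)/2.


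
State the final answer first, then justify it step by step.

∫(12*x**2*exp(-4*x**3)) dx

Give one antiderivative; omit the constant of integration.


The answer is -exp(-4*x**3).
Step 1. Substitute u = x**3, turning ∫(12*x**2*exp(-4*x**3)) dx into ∫(4*exp(-4*u)) du: now ∫(4*exp(-4*u)) du.
Step 2. Evaluate the standard form: now -exp(-4*u).
Step 3. Substitute back u = x**3: now -exp(-4*x**3).
Answer: -exp(-4*x**3).


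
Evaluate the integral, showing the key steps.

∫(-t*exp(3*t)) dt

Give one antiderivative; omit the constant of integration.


Step 1. Integrate ∫(-t*exp(3*t)) dt by parts with u = t, dv = (-exp(3*t)) dt, so v = -exp(3*t)/3: now -t*exp(3*t)/3 + ∫(exp(3*t)/3) dt.
Step 2. Evaluate the standard form: now -t*exp(3*t)/3 + exp(3*t)/9.
Answer: -t*exp(3*t)/3 + exp(3*t)/9.


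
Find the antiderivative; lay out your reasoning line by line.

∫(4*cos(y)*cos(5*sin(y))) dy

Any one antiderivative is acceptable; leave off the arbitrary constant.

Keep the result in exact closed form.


Step 1. Substitute u = sin(y), turning ∫(4*cos(y)*cos(5*sin(y))) dy into ∫(4*cos(5*u)) du: now ∫(4*cos(5*u)) du.
Step 2. Evaluate the standard form: now 4*sin(5*u)/5.
Step 3. Substitute back u = sin(y): now 4*sin(5*sin(y))/5.
Answer: 4*sin(5*sin(y))/5.


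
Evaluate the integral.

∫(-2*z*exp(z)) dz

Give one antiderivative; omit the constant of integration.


Answer: -2*z*exp(z) + 2*exp(z).


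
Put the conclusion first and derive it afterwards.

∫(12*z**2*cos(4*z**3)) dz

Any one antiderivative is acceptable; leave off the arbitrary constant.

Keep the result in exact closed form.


The answer is sin(4*z**3).
Step 1. Substitute u = z**3, turning ∫(12*z**2*cos(4*z**3)) dz into ∫(4*cos(4*u)) du: now ∫(4*cos(4*u)) du.
Step 2. Evaluate the standard form: now sin(4*u).
Step 3. Substitute back u = z**3: now sin(4*z**3).
Answer: sin(4*z**3).


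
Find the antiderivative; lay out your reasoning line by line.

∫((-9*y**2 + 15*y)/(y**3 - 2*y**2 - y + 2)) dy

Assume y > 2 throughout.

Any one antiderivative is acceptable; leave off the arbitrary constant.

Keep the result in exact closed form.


Step 1. Decompose ∫((-9*y**2 + 15*y)/(y**3 - 2*y**2 - y + 2)) dy by partial fractions, (-9*y**2 + 15*y)/(y**3 - 2*y**2 - y + 2) = -4/(y + 1) - 3/(y - 1) - 2/(y - 2): now ∫(-2/(y - 2)) dy + ∫(-3/(y - 1)) dy + ∫(-4/(y + 1)) dy.
Step 2. Evaluate the standard form [assuming y > -1]: now -4*log(y + 1) + ∫(-2/(y - 2)) dy + ∫(-3/(y - 1)) dy.
Step 3. Evaluate the standard form [assuming y > 1]: now -3*log(y - 1) - 4*log(y + 1) + ∫(-2/(y - 2)) dy.
Step 4. Evaluate the standard form [assuming y > 2]: now -2*log(y - 2) - 3*log(y - 1) - 4*log(y + 1).
Answer: -2*log(y - 2) - 3*log(y - 1) - 4*log(y + 1).


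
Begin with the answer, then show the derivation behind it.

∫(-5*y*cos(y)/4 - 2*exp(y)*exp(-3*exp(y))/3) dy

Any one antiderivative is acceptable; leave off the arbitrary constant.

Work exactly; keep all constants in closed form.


The answer is -5*y*sin(y)/4 - 5*cos(y)/4 + 2*exp(-3*exp(y))/9.
Step 1. Rewrite: now ∫(-5*y*cos(y)/4) dy + ∫(-2*exp(y)*exp(-3*exp(y))/3) dy.
Step 2. Integrate ∫(-5*y*cos(y)/4) dy by parts with u = y, dv = (-5*cos(y)/4) dy, so v = -5*sin(y)/4: now -5*y*sin(y)/4 + ∫(-2*exp(y)*exp(-3*exp(y))/3) dy + ∫(5*sin(y)/4) dy.
Step 3. Evaluate the standard form: now -5*y*sin(y)/4 - 5*cos(y)/4 + ∫(-2*exp(y)*exp(-3*exp(y))/3) dy.
Step 4. Substitute u = exp(y), turning ∫(-2*exp(y)*exp(-3*exp(y))/3) dy into ∫(-2*exp(-3*u)/3) du: now -5*y*sin(y)/4 - 5*cos(y)/4 + ∫(-2*exp(-3*u)/3) du.
Step 5. Evaluate the standard form: now -5*y*sin(y)/4 - 5*cos(y)/4 + 2*exp(-3*u)/9.
Step 6. Substitute back u = exp(y): now -5*y*sin(y)/4 - 5*cos(y)/4 + 2*exp(-3*exp(y))/9.
Answer: -5*y*sin(y)/4 - 5*cos(y)/4 + 2*exp(-3*exp(y))/9.


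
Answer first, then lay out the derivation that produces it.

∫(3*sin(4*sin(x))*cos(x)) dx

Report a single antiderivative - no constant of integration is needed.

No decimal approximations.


The answer is -3*cos(4*sin(x))/4.
Step 1. Substitute u = sin(x), turning ∫(3*sin(4*sin(x))*cos(x)) dx into ∫(3*sin(4*u)) du: now ∫(3*sin(4*u)) du.
Step 2. Evaluate the standard form: now -3*cos(4*u)/4.
Step 3. Substitute back u = sin(x): now -3*cos(4*sin(x))/4.
Answer: -3*cos(4*sin(x))/4.


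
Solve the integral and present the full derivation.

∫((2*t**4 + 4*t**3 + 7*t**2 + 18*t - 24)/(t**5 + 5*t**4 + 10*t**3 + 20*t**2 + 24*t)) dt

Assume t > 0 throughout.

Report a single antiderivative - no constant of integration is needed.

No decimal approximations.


Step 1. Decompose ∫((2*t**4 + 4*t**3 + 7*t**2 + 18*t - 24)/(t**5 + 5*t**4 + 10*t**3 + 20*t**2 + 24*t)) dt by partial fractions, (2*t**4 + 4*t**3 + 7*t**2 + 18*t - 24)/(t**5 + 5*t**4 + 10*t**3 + 20*t**2 + 24*t) = 1/(t**2 + 4) + 1/(t + 3) + 2/(t + 2) - 1/t: now ∫(-1/t) dt + ∫(2/(t + 2)) dt + ∫(1/(t + 3)) dt + ∫(1/(t**2 + 4)) dt.
Step 2. Evaluate the standard form [assuming t > -2]: now 2*log(t + 2) + ∫(-1/t) dt + ∫(1/(t + 3)) dt + ∫(1/(t**2 + 4)) dt.
Step 3. Evaluate the standard form [assuming t > 0]: now -log(t) + 2*log(t + 2) + ∫(1/(t + 3)) dt + ∫(1/(t**2 + 4)) dt.
Step 4. Evaluate the standard form [assuming t > -3]: now -log(t) + 2*log(t + 2) + log(t + 3) + ∫(1/(t**2 + 4)) dt.
Step 5. Evaluate the standard form: now -log(t) + 2*log(t + 2) + log(t + 3) + atan(t/2)/2.
Answer: -log(t) + 2*log(t + 2) + log(t + 3) + atan(t/2)/2.
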